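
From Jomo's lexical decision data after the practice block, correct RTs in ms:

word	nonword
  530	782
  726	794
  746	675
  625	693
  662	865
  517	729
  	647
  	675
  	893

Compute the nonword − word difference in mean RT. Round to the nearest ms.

M(word) = 3806/6 = 634.333
M(nonword) = 6753/9 = 750.333
Difference = 750.333 − 634.333 = 116.000 ms

116 ms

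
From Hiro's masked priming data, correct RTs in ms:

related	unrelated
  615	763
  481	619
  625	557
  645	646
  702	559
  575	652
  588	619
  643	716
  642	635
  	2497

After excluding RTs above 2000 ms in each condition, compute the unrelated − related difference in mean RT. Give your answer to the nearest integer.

unrelated: exclude 2497
M(related) = 5516/9 = 612.889
M(unrelated) = 5766/9 = 640.667
Difference = 640.667 − 612.889 = 27.778 ms

28 ms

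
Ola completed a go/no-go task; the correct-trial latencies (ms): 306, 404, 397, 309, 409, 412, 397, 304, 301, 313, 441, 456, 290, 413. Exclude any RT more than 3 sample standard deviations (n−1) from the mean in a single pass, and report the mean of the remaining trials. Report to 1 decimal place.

368.0 ms

n = 14, ΣRT = 5152, M = 368.000
Σ(x−M)² = 46712.00; s = √(46712.00/13) = 59.944
Cutoffs: 368.000 ± 3·59.944 → [188.2, 547.8]
No RTs fall outside the cutoffs; all 14 retained. Mean = 5152/14 = 368.000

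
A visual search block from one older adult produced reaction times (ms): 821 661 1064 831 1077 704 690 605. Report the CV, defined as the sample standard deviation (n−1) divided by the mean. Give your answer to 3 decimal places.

n = 8, Σ = 6453, M = 806.6250
Σ(x−M)² = 226137.875; s = √(226137.875/7) = 179.7371
CV = 179.7371 / 806.6250 = 0.22283

0.223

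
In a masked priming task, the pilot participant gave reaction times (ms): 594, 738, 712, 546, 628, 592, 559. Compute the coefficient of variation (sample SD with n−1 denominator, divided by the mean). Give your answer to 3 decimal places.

0.119

n = 7, Σ = 4369, M = 624.1429
Σ(x−M)² = 32988.857; s = √(32988.857/6) = 74.1495
CV = 74.1495 / 624.1429 = 0.11880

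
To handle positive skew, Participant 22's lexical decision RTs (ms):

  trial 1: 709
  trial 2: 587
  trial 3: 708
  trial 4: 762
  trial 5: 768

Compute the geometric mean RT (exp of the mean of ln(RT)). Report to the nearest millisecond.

ln(RT): 6.5639, 6.3750, 6.5624, 6.6359, 6.6438
Mean ln(RT) = 32.7811/5 = 6.55621
Geometric mean = exp(6.55621) = 703.60 ms

704 ms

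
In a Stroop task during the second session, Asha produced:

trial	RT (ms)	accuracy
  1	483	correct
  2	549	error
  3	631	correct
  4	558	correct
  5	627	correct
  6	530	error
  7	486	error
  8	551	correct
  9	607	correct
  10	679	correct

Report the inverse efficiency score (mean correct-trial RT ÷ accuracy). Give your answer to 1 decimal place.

844.1 ms

Correct trials (n=7): 483, 631, 558, 627, 551, 607, 679
Mean correct RT = 4136/7 = 590.8571 ms
Proportion correct = 7/10
IES = 590.8571 / (7/10) = 844.082 ms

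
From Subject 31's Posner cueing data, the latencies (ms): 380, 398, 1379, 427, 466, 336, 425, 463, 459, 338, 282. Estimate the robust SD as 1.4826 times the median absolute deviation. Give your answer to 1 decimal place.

Sorted: 282, 336, 338, 380, 398, 425, 427, 459, 463, 466, 1379 → median = 425
|x − 425| sorted: 0, 2, 27, 34, 38, 41, 45, 87, 89, 143, 954 → MAD = 41
Robust SD ≈ 1.4826 × 41 = 60.787

60.8 ms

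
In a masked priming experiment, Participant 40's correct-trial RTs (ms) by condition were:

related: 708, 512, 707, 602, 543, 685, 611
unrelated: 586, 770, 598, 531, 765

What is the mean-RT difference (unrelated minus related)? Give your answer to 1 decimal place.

M(related) = 4368/7 = 624.000
M(unrelated) = 3250/5 = 650.000
Difference = 650.000 − 624.000 = 26.000 ms

26.0 ms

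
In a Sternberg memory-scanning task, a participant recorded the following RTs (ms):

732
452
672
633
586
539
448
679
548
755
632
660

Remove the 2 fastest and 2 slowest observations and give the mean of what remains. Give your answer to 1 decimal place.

618.6 ms

Sorted: 448, 452, 539, 548, 586, 632, 633, 660, 672, 679, 732, 755
Drop lowest 2 (448, 452) and highest 2 (732, 755)
Remaining (n=8): Σ = 4949, mean = 4949/8 = 618.625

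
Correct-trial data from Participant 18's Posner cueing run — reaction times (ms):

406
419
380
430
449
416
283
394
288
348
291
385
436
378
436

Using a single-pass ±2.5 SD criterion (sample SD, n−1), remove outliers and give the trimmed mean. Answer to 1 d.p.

382.6 ms

n = 15, ΣRT = 5739, M = 382.600
Σ(x−M)² = 43967.60; s = √(43967.60/14) = 56.041
Cutoffs: 382.600 ± 2.5·56.041 → [242.5, 522.7]
No RTs fall outside the cutoffs; all 15 retained. Mean = 5739/15 = 382.600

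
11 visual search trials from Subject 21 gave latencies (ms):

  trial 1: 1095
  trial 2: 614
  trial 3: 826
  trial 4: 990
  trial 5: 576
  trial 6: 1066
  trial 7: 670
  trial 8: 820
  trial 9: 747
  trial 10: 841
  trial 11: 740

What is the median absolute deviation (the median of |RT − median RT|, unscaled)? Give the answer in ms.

Sorted: 576, 614, 670, 740, 747, 820, 826, 841, 990, 1066, 1095 → median = 820
|x − 820|: 275, 206, 6, 170, 244, 246, 150, 0, 73, 21, 80
Sorted deviations: 0, 6, 21, 73, 80, 150, 170, 206, 244, 246, 275 → MAD = 150

150 ms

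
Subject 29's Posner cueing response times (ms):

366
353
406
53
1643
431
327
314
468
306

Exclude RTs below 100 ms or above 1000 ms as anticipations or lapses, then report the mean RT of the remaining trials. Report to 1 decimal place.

371.4 ms

Excluded: 53, 1643
Retained (n=8): Σ = 2971
Mean = 2971/8 = 371.3750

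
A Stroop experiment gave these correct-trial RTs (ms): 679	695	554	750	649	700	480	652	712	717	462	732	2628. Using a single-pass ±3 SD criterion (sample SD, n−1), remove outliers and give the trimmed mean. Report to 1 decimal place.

n = 13, ΣRT = 10410, M = 800.769
Σ(x−M)² = 3720864.31; s = √(3720864.31/12) = 556.841
Cutoffs: 800.769 ± 3·556.841 → [-869.8, 2471.3]
Outside: 2628 → excluded.
Retained (n=12): Σ = 7782, mean = 7782/12 = 648.500

648.5 ms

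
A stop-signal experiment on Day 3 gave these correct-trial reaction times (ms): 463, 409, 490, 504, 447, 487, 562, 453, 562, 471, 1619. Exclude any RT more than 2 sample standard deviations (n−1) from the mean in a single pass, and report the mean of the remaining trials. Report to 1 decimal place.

484.8 ms

n = 11, ΣRT = 6467, M = 587.909
Σ(x−M)² = 1190634.91; s = √(1190634.91/10) = 345.056
Cutoffs: 587.909 ± 2·345.056 → [-102.2, 1278.0]
Outside: 1619 → excluded.
Retained (n=10): Σ = 4848, mean = 4848/10 = 484.800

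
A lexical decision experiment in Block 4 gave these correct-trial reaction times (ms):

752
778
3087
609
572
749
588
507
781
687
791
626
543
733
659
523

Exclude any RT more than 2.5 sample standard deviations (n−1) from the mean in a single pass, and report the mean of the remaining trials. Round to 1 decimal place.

659.9 ms

n = 16, ΣRT = 12985, M = 811.562
Σ(x−M)² = 5663511.94; s = √(5663511.94/15) = 614.465
Cutoffs: 811.562 ± 2.5·614.465 → [-724.6, 2347.7]
Outside: 3087 → excluded.
Retained (n=15): Σ = 9898, mean = 9898/15 = 659.867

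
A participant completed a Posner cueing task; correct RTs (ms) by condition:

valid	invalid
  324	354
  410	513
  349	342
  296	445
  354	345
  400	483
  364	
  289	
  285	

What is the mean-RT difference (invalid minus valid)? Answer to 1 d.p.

72.4 ms

M(valid) = 3071/9 = 341.222
M(invalid) = 2482/6 = 413.667
Difference = 413.667 − 341.222 = 72.444 ms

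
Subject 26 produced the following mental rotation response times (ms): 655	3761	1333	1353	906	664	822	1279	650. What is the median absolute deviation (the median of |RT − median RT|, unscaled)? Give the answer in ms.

256 ms

Sorted: 650, 655, 664, 822, 906, 1279, 1333, 1353, 3761 → median = 906
|x − 906|: 251, 2855, 427, 447, 0, 242, 84, 373, 256
Sorted deviations: 0, 84, 242, 251, 256, 373, 427, 447, 2855 → MAD = 256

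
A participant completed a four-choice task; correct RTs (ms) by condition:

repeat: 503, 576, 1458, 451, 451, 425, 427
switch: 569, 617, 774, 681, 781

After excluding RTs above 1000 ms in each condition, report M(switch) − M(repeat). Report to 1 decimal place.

repeat: exclude 1458
M(repeat) = 2833/6 = 472.167
M(switch) = 3422/5 = 684.400
Difference = 684.400 − 472.167 = 212.233 ms

212.2 ms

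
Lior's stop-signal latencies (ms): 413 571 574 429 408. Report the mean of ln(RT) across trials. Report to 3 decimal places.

ln(RT): 6.0234, 6.3474, 6.3526, 6.0615, 6.0113
Σ ln(RT) = 30.7962
Mean = 30.7962/5 = 6.15924

6.159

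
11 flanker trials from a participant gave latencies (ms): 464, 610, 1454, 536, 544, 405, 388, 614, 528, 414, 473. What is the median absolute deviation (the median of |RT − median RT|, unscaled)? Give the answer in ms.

82 ms

Sorted: 388, 405, 414, 464, 473, 528, 536, 544, 610, 614, 1454 → median = 528
|x − 528|: 64, 82, 926, 8, 16, 123, 140, 86, 0, 114, 55
Sorted deviations: 0, 8, 16, 55, 64, 82, 86, 114, 123, 140, 926 → MAD = 82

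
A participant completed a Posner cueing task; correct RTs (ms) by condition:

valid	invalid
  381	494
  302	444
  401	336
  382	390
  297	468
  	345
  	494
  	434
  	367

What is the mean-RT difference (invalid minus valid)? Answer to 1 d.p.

M(valid) = 1763/5 = 352.600
M(invalid) = 3772/9 = 419.111
Difference = 419.111 − 352.600 = 66.511 ms

66.5 ms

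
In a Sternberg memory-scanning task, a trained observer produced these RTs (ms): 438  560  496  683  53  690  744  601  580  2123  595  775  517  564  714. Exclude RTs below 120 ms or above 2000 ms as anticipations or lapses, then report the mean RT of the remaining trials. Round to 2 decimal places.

Excluded: 53, 2123
Retained (n=13): Σ = 7957
Mean = 7957/13 = 612.0769

612.08 ms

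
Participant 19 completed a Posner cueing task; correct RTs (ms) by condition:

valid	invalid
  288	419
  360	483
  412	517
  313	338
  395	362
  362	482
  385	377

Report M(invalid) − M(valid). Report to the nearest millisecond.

M(valid) = 2515/7 = 359.286
M(invalid) = 2978/7 = 425.429
Difference = 425.429 − 359.286 = 66.143 ms

66 ms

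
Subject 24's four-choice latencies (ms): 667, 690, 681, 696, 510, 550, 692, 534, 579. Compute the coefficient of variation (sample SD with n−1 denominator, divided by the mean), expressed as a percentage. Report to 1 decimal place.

n = 9, Σ = 5599, M = 622.1111
Σ(x−M)² = 47826.889; s = √(47826.889/8) = 77.3199
CV = 77.3199 / 622.1111 = 0.12429 = 12.429%

12.4%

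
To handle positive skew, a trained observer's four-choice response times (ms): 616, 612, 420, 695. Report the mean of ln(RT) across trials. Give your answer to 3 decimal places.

ln(RT): 6.4232, 6.4167, 6.0403, 6.5439
Σ ln(RT) = 25.4241
Mean = 25.4241/4 = 6.35604

6.356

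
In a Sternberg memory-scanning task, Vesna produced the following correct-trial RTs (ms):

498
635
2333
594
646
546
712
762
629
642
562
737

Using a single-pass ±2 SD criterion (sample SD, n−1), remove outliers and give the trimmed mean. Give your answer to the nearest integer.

n = 12, ΣRT = 9296, M = 774.667
Σ(x−M)² = 2715490.67; s = √(2715490.67/11) = 496.853
Cutoffs: 774.667 ± 2·496.853 → [-219.0, 1768.4]
Outside: 2333 → excluded.
Retained (n=11): Σ = 6963, mean = 6963/11 = 633.000

633 ms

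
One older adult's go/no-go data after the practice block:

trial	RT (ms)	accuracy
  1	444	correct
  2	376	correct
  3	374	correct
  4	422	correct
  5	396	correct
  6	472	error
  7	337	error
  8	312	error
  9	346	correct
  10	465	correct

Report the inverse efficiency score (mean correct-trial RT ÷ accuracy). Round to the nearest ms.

576 ms

Correct trials (n=7): 444, 376, 374, 422, 396, 346, 465
Mean correct RT = 2823/7 = 403.2857 ms
Proportion correct = 7/10
IES = 403.2857 / (7/10) = 576.122 ms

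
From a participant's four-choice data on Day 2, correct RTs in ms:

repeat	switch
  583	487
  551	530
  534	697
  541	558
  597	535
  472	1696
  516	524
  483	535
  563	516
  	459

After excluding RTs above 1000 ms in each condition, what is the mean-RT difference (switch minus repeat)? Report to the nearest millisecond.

switch: exclude 1696
M(repeat) = 4840/9 = 537.778
M(switch) = 4841/9 = 537.889
Difference = 537.889 − 537.778 = 0.111 ms

0 ms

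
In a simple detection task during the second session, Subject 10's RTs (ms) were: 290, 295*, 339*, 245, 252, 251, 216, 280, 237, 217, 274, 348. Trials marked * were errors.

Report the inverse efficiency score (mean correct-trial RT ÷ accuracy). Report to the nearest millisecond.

Correct trials (n=10): 290, 245, 252, 251, 216, 280, 237, 217, 274, 348
Mean correct RT = 2610/10 = 261.0000 ms
Proportion correct = 10/12
IES = 261.0000 / (10/12) = 313.200 ms

313 ms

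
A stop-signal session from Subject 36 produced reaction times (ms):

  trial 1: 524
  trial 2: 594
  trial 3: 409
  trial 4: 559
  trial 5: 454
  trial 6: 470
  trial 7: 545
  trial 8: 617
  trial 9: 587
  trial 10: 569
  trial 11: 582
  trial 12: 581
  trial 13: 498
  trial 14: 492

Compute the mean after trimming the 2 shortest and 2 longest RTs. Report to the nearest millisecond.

541 ms

Sorted: 409, 454, 470, 492, 498, 524, 545, 559, 569, 581, 582, 587, 594, 617
Drop lowest 2 (409, 454) and highest 2 (594, 617)
Remaining (n=10): Σ = 5407, mean = 5407/10 = 540.700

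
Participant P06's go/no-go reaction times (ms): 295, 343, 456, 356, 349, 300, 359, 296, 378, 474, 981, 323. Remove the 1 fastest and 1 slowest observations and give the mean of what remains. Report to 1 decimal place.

363.4 ms

Sorted: 295, 296, 300, 323, 343, 349, 356, 359, 378, 456, 474, 981
Drop lowest 1 (295) and highest 1 (981)
Remaining (n=10): Σ = 3634, mean = 3634/10 = 363.400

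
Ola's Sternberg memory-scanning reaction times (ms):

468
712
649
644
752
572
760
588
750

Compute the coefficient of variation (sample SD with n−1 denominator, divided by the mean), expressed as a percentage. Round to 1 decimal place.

n = 9, Σ = 5895, M = 655.0000
Σ(x−M)² = 79212.000; s = √(79212.000/8) = 99.5063
CV = 99.5063 / 655.0000 = 0.15192 = 15.192%

15.2%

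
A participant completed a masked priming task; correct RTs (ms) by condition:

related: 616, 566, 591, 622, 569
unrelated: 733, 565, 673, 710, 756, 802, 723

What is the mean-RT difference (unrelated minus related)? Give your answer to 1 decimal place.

116.1 ms

M(related) = 2964/5 = 592.800
M(unrelated) = 4962/7 = 708.857
Difference = 708.857 − 592.800 = 116.057 ms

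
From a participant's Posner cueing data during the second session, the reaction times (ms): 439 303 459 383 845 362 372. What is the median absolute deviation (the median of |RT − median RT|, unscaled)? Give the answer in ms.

Sorted: 303, 362, 372, 383, 439, 459, 845 → median = 383
|x − 383|: 56, 80, 76, 0, 462, 21, 11
Sorted deviations: 0, 11, 21, 56, 76, 80, 462 → MAD = 56

56 ms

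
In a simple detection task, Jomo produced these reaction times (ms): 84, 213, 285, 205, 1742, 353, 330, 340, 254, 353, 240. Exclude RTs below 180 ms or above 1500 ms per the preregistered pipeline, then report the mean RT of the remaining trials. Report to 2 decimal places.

Excluded: 84, 1742
Retained (n=9): Σ = 2573
Mean = 2573/9 = 285.8889

285.89 ms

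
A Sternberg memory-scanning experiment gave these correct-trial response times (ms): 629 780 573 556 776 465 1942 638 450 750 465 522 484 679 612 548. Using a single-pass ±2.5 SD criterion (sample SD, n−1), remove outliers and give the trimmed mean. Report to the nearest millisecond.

595 ms

n = 16, ΣRT = 10869, M = 679.312
Σ(x−M)² = 1878721.44; s = √(1878721.44/15) = 353.904
Cutoffs: 679.312 ± 2.5·353.904 → [-205.4, 1564.1]
Outside: 1942 → excluded.
Retained (n=15): Σ = 8927, mean = 8927/15 = 595.133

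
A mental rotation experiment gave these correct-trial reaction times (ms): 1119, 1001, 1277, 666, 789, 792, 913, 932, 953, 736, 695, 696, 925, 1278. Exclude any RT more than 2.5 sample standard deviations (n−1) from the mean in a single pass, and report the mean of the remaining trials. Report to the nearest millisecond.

912 ms

n = 14, ΣRT = 12772, M = 912.286
Σ(x−M)² = 534966.86; s = √(534966.86/13) = 202.858
Cutoffs: 912.286 ± 2.5·202.858 → [405.1, 1419.4]
No RTs fall outside the cutoffs; all 14 retained. Mean = 12772/14 = 912.286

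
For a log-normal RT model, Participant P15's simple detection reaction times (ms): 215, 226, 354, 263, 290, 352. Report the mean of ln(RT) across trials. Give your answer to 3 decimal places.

ln(RT): 5.3706, 5.4205, 5.8693, 5.5722, 5.6699, 5.8636
Σ ln(RT) = 33.7661
Mean = 33.7661/6 = 5.62769

5.628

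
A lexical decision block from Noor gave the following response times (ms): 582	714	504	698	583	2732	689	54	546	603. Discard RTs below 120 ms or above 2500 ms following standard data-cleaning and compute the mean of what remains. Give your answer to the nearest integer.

Excluded: 54, 2732
Retained (n=8): Σ = 4919
Mean = 4919/8 = 614.8750

615 ms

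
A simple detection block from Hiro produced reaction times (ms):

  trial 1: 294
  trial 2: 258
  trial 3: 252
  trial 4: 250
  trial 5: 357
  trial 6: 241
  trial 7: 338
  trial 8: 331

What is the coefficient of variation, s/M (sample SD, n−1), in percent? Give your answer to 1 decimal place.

15.9%

n = 8, Σ = 2321, M = 290.1250
Σ(x−M)² = 14958.875; s = √(14958.875/7) = 46.2275
CV = 46.2275 / 290.1250 = 0.15934 = 15.934%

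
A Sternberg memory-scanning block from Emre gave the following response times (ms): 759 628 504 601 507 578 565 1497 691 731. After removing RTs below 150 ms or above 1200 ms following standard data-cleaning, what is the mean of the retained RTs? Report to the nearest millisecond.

618 ms

Excluded: 1497
Retained (n=9): Σ = 5564
Mean = 5564/9 = 618.2222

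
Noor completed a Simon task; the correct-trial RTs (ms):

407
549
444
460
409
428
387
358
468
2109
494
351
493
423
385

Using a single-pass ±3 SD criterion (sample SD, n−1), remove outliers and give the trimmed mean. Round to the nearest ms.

n = 15, ΣRT = 8165, M = 544.333
Σ(x−M)² = 2664047.33; s = √(2664047.33/14) = 436.221
Cutoffs: 544.333 ± 3·436.221 → [-764.3, 1853.0]
Outside: 2109 → excluded.
Retained (n=14): Σ = 6056, mean = 6056/14 = 432.571

433 ms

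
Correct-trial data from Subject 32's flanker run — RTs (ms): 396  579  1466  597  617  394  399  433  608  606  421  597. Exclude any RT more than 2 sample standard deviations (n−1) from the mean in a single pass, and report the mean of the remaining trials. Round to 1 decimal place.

513.4 ms

n = 12, ΣRT = 7113, M = 592.750
Σ(x−M)² = 934556.25; s = √(934556.25/11) = 291.478
Cutoffs: 592.750 ± 2·291.478 → [9.8, 1175.7]
Outside: 1466 → excluded.
Retained (n=11): Σ = 5647, mean = 5647/11 = 513.364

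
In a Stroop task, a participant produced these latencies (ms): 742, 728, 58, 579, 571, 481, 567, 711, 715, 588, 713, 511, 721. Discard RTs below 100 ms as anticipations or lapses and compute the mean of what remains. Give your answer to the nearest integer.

Excluded: 58
Retained (n=12): Σ = 7627
Mean = 7627/12 = 635.5833

636 ms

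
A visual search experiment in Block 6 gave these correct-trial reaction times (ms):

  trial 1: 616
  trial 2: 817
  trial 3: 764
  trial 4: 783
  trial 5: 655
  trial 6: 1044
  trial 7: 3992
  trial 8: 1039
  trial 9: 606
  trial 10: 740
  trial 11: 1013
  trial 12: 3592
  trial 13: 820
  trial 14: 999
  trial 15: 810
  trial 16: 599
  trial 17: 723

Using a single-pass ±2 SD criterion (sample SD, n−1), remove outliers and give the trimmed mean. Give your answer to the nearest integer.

n = 17, ΣRT = 19612, M = 1153.647
Σ(x−M)² = 16204449.88; s = √(16204449.88/16) = 1006.369
Cutoffs: 1153.647 ± 2·1006.369 → [-859.1, 3166.4]
Outside: 3592, 3992 → excluded.
Retained (n=15): Σ = 12028, mean = 12028/15 = 801.867

802 ms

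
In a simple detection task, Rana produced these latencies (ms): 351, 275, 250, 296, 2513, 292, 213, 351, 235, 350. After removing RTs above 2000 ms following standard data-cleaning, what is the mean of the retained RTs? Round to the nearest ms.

290 ms

Excluded: 2513
Retained (n=9): Σ = 2613
Mean = 2613/9 = 290.3333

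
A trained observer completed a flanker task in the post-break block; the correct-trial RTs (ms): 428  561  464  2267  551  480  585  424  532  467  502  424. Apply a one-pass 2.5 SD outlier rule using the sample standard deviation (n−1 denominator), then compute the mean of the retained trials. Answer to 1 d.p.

492.5 ms

n = 12, ΣRT = 7685, M = 640.417
Σ(x−M)² = 2919782.92; s = √(2919782.92/11) = 515.204
Cutoffs: 640.417 ± 2.5·515.204 → [-647.6, 1928.4]
Outside: 2267 → excluded.
Retained (n=11): Σ = 5418, mean = 5418/11 = 492.545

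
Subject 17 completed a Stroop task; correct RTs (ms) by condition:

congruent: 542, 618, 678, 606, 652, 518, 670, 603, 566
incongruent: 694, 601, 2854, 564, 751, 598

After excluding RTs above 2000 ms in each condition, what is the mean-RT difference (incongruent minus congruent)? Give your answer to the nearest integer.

36 ms

incongruent: exclude 2854
M(congruent) = 5453/9 = 605.889
M(incongruent) = 3208/5 = 641.600
Difference = 641.600 − 605.889 = 35.711 ms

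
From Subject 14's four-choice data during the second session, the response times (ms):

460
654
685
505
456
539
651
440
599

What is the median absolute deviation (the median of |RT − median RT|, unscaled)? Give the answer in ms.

83 ms

Sorted: 440, 456, 460, 505, 539, 599, 651, 654, 685 → median = 539
|x − 539|: 79, 115, 146, 34, 83, 0, 112, 99, 60
Sorted deviations: 0, 34, 60, 79, 83, 99, 112, 115, 146 → MAD = 83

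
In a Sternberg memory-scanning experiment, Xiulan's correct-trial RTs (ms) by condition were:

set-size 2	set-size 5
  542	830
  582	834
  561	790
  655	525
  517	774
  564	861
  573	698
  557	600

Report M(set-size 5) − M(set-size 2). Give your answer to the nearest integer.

M(set-size 2) = 4551/8 = 568.875
M(set-size 5) = 5912/8 = 739.000
Difference = 739.000 − 568.875 = 170.125 ms

170 ms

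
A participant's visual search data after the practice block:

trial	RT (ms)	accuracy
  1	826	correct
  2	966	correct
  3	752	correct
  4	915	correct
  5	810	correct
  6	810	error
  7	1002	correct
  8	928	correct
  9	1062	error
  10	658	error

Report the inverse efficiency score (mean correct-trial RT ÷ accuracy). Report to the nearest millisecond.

1265 ms

Correct trials (n=7): 826, 966, 752, 915, 810, 1002, 928
Mean correct RT = 6199/7 = 885.5714 ms
Proportion correct = 7/10
IES = 885.5714 / (7/10) = 1265.102 ms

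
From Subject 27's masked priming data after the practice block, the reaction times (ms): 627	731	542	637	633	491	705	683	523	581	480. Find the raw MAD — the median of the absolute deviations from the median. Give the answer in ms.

Sorted: 480, 491, 523, 542, 581, 627, 633, 637, 683, 705, 731 → median = 627
|x − 627|: 0, 104, 85, 10, 6, 136, 78, 56, 104, 46, 147
Sorted deviations: 0, 6, 10, 46, 56, 78, 85, 104, 104, 136, 147 → MAD = 78

78 ms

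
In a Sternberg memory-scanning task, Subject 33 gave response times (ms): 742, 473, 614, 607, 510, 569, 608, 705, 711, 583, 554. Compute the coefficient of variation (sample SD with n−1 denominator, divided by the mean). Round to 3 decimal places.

0.139

n = 11, Σ = 6676, M = 606.9091
Σ(x−M)² = 70888.909; s = √(70888.909/10) = 84.1956
CV = 84.1956 / 606.9091 = 0.13873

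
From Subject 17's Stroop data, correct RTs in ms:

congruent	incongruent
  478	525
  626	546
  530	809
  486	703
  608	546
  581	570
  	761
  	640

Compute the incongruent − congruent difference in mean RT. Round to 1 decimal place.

86.0 ms

M(congruent) = 3309/6 = 551.500
M(incongruent) = 5100/8 = 637.500
Difference = 637.500 − 551.500 = 86.000 ms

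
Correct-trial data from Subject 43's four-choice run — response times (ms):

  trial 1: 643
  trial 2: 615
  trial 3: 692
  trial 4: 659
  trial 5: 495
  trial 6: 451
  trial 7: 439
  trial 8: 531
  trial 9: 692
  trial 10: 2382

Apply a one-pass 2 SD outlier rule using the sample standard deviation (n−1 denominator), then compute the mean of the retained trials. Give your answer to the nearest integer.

580 ms

n = 10, ΣRT = 7599, M = 759.900
Σ(x−M)² = 3006234.90; s = √(3006234.90/9) = 577.950
Cutoffs: 759.900 ± 2·577.950 → [-396.0, 1915.8]
Outside: 2382 → excluded.
Retained (n=9): Σ = 5217, mean = 5217/9 = 579.667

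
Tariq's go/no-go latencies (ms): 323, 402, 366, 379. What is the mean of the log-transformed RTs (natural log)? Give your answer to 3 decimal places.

ln(RT): 5.7777, 5.9965, 5.9026, 5.9375
Σ ln(RT) = 23.6143
Mean = 23.6143/4 = 5.90357

5.904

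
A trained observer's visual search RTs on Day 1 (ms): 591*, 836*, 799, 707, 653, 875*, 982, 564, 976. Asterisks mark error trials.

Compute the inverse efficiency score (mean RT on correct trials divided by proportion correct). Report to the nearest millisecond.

Correct trials (n=6): 799, 707, 653, 982, 564, 976
Mean correct RT = 4681/6 = 780.1667 ms
Proportion correct = 6/9
IES = 780.1667 / (6/9) = 1170.250 ms

1170 ms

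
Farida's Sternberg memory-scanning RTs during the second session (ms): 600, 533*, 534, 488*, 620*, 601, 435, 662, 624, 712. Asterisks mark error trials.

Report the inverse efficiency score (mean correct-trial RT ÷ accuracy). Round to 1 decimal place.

850.6 ms

Correct trials (n=7): 600, 534, 601, 435, 662, 624, 712
Mean correct RT = 4168/7 = 595.4286 ms
Proportion correct = 7/10
IES = 595.4286 / (7/10) = 850.612 ms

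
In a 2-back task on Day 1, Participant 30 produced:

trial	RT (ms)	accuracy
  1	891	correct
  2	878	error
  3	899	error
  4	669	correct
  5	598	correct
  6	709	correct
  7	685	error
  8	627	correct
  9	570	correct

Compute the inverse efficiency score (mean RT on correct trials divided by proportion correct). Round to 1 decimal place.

Correct trials (n=6): 891, 669, 598, 709, 627, 570
Mean correct RT = 4064/6 = 677.3333 ms
Proportion correct = 6/9
IES = 677.3333 / (6/9) = 1016.000 ms

1016.0 ms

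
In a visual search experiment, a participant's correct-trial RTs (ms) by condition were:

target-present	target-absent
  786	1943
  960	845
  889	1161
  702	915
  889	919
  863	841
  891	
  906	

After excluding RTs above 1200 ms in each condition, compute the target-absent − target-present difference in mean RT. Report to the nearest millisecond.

75 ms

target-absent: exclude 1943
M(target-present) = 6886/8 = 860.750
M(target-absent) = 4681/5 = 936.200
Difference = 936.200 − 860.750 = 75.450 ms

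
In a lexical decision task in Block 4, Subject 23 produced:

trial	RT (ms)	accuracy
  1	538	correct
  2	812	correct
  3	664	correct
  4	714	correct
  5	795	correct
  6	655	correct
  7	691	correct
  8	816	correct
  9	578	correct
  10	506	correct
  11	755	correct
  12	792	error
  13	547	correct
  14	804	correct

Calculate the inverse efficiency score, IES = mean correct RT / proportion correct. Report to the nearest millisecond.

735 ms

Correct trials (n=13): 538, 812, 664, 714, 795, 655, 691, 816, 578, 506, 755, 547, 804
Mean correct RT = 8875/13 = 682.6923 ms
Proportion correct = 13/14
IES = 682.6923 / (13/14) = 735.207 ms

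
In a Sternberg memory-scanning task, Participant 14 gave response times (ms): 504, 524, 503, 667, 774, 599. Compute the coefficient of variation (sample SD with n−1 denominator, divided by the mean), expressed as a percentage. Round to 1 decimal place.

n = 6, Σ = 3571, M = 595.1667
Σ(x−M)² = 59026.833; s = √(59026.833/5) = 108.6525
CV = 108.6525 / 595.1667 = 0.18256 = 18.256%

18.3%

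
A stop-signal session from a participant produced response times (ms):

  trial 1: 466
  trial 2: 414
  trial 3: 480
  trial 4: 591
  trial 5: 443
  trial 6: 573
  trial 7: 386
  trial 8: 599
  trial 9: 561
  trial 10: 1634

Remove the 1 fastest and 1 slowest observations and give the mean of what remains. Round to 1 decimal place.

Sorted: 386, 414, 443, 466, 480, 561, 573, 591, 599, 1634
Drop lowest 1 (386) and highest 1 (1634)
Remaining (n=8): Σ = 4127, mean = 4127/8 = 515.875

515.9 ms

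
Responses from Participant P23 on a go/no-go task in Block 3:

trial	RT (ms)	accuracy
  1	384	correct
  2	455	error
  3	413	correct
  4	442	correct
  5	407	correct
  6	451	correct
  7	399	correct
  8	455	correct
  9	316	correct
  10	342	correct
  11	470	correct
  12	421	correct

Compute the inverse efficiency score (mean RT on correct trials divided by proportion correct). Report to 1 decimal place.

Correct trials (n=11): 384, 413, 442, 407, 451, 399, 455, 316, 342, 470, 421
Mean correct RT = 4500/11 = 409.0909 ms
Proportion correct = 11/12
IES = 409.0909 / (11/12) = 446.281 ms

446.3 ms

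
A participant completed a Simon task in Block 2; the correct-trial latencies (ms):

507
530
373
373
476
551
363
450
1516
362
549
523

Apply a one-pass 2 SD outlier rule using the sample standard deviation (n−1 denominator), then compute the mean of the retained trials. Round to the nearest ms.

n = 12, ΣRT = 6573, M = 547.750
Σ(x−M)² = 1084522.25; s = √(1084522.25/11) = 313.995
Cutoffs: 547.750 ± 2·313.995 → [-80.2, 1175.7]
Outside: 1516 → excluded.
Retained (n=11): Σ = 5057, mean = 5057/11 = 459.727

460 ms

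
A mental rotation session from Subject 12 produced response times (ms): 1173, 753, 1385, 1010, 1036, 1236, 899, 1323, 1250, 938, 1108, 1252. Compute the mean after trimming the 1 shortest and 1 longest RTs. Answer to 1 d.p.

1122.5 ms

Sorted: 753, 899, 938, 1010, 1036, 1108, 1173, 1236, 1250, 1252, 1323, 1385
Drop lowest 1 (753) and highest 1 (1385)
Remaining (n=10): Σ = 11225, mean = 11225/10 = 1122.500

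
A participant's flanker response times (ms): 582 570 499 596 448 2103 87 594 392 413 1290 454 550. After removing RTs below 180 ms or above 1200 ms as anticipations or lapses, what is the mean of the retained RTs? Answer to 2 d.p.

509.80 ms

Excluded: 87, 1290, 2103
Retained (n=10): Σ = 5098
Mean = 5098/10 = 509.8000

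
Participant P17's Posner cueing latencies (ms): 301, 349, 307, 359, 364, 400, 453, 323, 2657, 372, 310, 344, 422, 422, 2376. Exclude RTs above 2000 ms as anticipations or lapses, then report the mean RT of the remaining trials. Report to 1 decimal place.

Excluded: 2376, 2657
Retained (n=13): Σ = 4726
Mean = 4726/13 = 363.5385

363.5 ms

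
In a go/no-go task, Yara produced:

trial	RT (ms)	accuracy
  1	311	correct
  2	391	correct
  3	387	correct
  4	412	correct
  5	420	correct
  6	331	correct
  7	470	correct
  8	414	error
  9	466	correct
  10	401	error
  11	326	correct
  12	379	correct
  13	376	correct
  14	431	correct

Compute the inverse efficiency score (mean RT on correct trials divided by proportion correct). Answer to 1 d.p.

456.9 ms

Correct trials (n=12): 311, 391, 387, 412, 420, 331, 470, 466, 326, 379, 376, 431
Mean correct RT = 4700/12 = 391.6667 ms
Proportion correct = 12/14
IES = 391.6667 / (12/14) = 456.944 ms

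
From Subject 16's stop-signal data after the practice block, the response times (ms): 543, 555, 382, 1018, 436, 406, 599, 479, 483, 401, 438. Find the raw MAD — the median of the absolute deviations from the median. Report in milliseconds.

73 ms

Sorted: 382, 401, 406, 436, 438, 479, 483, 543, 555, 599, 1018 → median = 479
|x − 479|: 64, 76, 97, 539, 43, 73, 120, 0, 4, 78, 41
Sorted deviations: 0, 4, 41, 43, 64, 73, 76, 78, 97, 120, 539 → MAD = 73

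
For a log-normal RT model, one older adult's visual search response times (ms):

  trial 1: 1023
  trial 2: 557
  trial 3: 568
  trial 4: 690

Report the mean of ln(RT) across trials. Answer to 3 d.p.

6.533

ln(RT): 6.9305, 6.3226, 6.3421, 6.5367
Σ ln(RT) = 26.1319
Mean = 26.1319/4 = 6.53297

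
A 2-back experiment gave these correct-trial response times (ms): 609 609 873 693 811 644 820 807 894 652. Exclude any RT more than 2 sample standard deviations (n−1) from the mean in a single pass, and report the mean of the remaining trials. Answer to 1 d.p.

741.2 ms

n = 10, ΣRT = 7412, M = 741.200
Σ(x−M)² = 110811.60; s = √(110811.60/9) = 110.961
Cutoffs: 741.200 ± 2·110.961 → [519.3, 963.1]
No RTs fall outside the cutoffs; all 10 retained. Mean = 7412/10 = 741.200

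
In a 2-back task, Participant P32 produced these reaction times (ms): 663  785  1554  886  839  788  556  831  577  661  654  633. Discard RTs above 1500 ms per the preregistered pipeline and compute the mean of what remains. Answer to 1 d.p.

Excluded: 1554
Retained (n=11): Σ = 7873
Mean = 7873/11 = 715.7273

715.7 ms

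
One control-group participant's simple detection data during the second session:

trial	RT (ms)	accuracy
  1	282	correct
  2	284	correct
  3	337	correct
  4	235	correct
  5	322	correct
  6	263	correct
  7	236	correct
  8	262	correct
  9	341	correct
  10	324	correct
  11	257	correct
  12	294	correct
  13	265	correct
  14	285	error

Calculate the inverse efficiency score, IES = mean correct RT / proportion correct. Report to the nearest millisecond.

307 ms

Correct trials (n=13): 282, 284, 337, 235, 322, 263, 236, 262, 341, 324, 257, 294, 265
Mean correct RT = 3702/13 = 284.7692 ms
Proportion correct = 13/14
IES = 284.7692 / (13/14) = 306.675 ms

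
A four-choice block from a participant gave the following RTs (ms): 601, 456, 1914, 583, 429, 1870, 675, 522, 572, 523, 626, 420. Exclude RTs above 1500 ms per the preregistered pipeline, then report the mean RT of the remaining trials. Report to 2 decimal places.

540.70 ms

Excluded: 1870, 1914
Retained (n=10): Σ = 5407
Mean = 5407/10 = 540.7000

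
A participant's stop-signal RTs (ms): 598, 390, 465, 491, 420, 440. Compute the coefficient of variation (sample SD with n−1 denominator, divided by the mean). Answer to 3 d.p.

0.156

n = 6, Σ = 2804, M = 467.3333
Σ(x−M)² = 26607.333; s = √(26607.333/5) = 72.9484
CV = 72.9484 / 467.3333 = 0.15609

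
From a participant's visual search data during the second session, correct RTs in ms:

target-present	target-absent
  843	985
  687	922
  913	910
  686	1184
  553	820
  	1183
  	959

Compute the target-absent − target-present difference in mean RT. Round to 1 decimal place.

M(target-present) = 3682/5 = 736.400
M(target-absent) = 6963/7 = 994.714
Difference = 994.714 − 736.400 = 258.314 ms

258.3 ms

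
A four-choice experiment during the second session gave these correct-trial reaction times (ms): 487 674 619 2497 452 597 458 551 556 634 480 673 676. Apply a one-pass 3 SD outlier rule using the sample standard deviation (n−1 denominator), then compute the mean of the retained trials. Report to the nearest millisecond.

n = 13, ΣRT = 9354, M = 719.538
Σ(x−M)² = 3504527.23; s = √(3504527.23/12) = 540.411
Cutoffs: 719.538 ± 3·540.411 → [-901.7, 2340.8]
Outside: 2497 → excluded.
Retained (n=12): Σ = 6857, mean = 6857/12 = 571.417

571 ms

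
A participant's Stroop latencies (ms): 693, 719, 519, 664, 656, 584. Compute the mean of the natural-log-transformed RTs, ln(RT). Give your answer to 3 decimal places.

6.454

ln(RT): 6.5410, 6.5779, 6.2519, 6.4983, 6.4862, 6.3699
Σ ln(RT) = 38.7251
Mean = 38.7251/6 = 6.45419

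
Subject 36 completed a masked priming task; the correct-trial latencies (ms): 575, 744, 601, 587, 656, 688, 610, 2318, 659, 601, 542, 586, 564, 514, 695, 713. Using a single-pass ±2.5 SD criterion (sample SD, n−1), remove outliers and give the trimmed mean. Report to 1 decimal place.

n = 16, ΣRT = 11653, M = 728.312
Σ(x−M)² = 2758137.44; s = √(2758137.44/15) = 428.807
Cutoffs: 728.312 ± 2.5·428.807 → [-343.7, 1800.3]
Outside: 2318 → excluded.
Retained (n=15): Σ = 9335, mean = 9335/15 = 622.333

622.3 ms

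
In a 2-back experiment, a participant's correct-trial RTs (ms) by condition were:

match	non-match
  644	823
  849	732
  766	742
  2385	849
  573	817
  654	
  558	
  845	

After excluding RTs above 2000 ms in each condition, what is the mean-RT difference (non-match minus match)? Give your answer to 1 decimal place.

match: exclude 2385
M(match) = 4889/7 = 698.429
M(non-match) = 3963/5 = 792.600
Difference = 792.600 − 698.429 = 94.171 ms

94.2 ms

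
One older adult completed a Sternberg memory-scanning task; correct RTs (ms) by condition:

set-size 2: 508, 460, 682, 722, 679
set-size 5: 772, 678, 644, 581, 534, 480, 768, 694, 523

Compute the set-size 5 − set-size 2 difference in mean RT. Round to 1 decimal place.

M(set-size 2) = 3051/5 = 610.200
M(set-size 5) = 5674/9 = 630.444
Difference = 630.444 − 610.200 = 20.244 ms

20.2 ms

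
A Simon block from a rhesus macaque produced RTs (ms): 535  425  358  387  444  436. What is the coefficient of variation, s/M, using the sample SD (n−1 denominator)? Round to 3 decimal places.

n = 6, Σ = 2585, M = 430.8333
Σ(x−M)² = 18310.833; s = √(18310.833/5) = 60.5158
CV = 60.5158 / 430.8333 = 0.14046

0.140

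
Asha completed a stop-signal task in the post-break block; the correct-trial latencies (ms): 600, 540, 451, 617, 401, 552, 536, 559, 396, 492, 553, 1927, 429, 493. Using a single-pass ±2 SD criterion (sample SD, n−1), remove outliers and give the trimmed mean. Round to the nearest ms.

n = 14, ΣRT = 8546, M = 610.429
Σ(x−M)² = 1929357.43; s = √(1929357.43/13) = 385.243
Cutoffs: 610.429 ± 2·385.243 → [-160.1, 1380.9]
Outside: 1927 → excluded.
Retained (n=13): Σ = 6619, mean = 6619/13 = 509.154

509 ms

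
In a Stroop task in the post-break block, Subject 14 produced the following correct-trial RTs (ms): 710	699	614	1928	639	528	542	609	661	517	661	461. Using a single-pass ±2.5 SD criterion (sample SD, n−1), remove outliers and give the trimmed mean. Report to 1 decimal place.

603.7 ms

n = 12, ΣRT = 8569, M = 714.083
Σ(x−M)² = 1673302.92; s = √(1673302.92/11) = 390.024
Cutoffs: 714.083 ± 2.5·390.024 → [-261.0, 1689.1]
Outside: 1928 → excluded.
Retained (n=11): Σ = 6641, mean = 6641/11 = 603.727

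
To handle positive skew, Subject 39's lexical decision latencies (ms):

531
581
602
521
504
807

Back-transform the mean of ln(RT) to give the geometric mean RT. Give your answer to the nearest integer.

ln(RT): 6.2748, 6.3648, 6.4003, 6.2558, 6.2226, 6.6933
Mean ln(RT) = 38.2114/6 = 6.36857
Geometric mean = exp(6.36857) = 583.22 ms

583 ms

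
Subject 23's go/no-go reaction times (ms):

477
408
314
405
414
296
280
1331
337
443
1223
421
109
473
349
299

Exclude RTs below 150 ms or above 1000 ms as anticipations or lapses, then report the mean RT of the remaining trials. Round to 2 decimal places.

Excluded: 109, 1223, 1331
Retained (n=13): Σ = 4916
Mean = 4916/13 = 378.1538

378.15 ms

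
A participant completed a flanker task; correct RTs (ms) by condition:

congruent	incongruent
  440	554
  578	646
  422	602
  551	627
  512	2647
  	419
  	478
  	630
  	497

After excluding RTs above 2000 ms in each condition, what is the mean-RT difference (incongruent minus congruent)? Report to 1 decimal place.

56.0 ms

incongruent: exclude 2647
M(congruent) = 2503/5 = 500.600
M(incongruent) = 4453/8 = 556.625
Difference = 556.625 − 500.600 = 56.025 ms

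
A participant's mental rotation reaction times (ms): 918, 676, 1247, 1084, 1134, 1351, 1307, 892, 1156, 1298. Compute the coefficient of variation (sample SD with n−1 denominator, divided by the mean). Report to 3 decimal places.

n = 10, Σ = 11063, M = 1106.3000
Σ(x−M)² = 426978.100; s = √(426978.100/9) = 217.8119
CV = 217.8119 / 1106.3000 = 0.19688

0.197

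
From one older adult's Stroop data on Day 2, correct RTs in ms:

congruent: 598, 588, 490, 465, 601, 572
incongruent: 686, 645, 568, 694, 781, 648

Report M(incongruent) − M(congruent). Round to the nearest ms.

118 ms

M(congruent) = 3314/6 = 552.333
M(incongruent) = 4022/6 = 670.333
Difference = 670.333 − 552.333 = 118.000 ms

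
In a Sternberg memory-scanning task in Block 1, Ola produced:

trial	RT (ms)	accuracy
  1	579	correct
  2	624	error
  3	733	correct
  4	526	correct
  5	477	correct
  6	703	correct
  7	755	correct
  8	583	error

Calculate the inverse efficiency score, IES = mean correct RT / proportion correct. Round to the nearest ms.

Correct trials (n=6): 579, 733, 526, 477, 703, 755
Mean correct RT = 3773/6 = 628.8333 ms
Proportion correct = 6/8
IES = 628.8333 / (6/8) = 838.444 ms

838 ms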